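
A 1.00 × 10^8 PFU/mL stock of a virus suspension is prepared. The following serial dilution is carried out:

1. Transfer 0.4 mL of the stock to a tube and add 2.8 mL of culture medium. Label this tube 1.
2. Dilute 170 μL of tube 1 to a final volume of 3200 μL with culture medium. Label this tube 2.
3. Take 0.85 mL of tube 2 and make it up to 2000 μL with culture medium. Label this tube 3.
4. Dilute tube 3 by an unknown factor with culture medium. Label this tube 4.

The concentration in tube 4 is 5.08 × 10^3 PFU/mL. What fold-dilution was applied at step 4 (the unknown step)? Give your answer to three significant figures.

55.6-fold

Step 1: 0.4 mL + 2.8 mL = 3.2 mL total → factor 3.2/0.4 = 8
Step 2: 170 μL brought to 3200 μL → factor 3200/170 = 18.824
Step 3: 0.85 mL brought to 2000 μL → factor 2/0.85 = 2.3529
Step 4: unknown factor x
Product of known-step factors = 354.33
Overall factor = 1.00 × 10^8 PFU/mL / (5.08 × 10^3 PFU/mL) = 19685
x = 19685 / 354.33 = 55.6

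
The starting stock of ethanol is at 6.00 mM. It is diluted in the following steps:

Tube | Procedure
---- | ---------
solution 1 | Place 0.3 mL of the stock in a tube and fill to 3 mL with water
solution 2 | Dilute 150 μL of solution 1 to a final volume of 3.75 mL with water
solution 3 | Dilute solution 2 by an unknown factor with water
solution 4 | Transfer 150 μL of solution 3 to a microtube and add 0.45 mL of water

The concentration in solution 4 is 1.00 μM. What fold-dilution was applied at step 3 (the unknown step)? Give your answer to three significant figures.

6.00-fold

Step 1: 0.3 mL brought to 3 mL → factor 3/0.3 = 10
Step 2: 150 μL brought to 3.75 mL → factor 3750/150 = 25
Step 3: unknown factor x
Step 4: 150 μL + 0.45 mL = 600 μL total → factor 600/150 = 4
Product of known-step factors = 1000
Overall factor = 6.00 mM / (1.00 μM) = 6000
x = 6000 / 1000 = 6.00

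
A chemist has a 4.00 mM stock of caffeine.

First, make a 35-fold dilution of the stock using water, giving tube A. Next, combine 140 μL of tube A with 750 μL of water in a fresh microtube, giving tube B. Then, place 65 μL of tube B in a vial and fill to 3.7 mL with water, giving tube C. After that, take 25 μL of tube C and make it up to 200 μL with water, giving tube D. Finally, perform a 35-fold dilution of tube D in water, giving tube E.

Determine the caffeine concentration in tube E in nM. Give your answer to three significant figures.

Step 1: 35-fold → factor 35
Step 2: 140 μL + 750 μL = 890 μL total → factor 890/140 = 6.3571
Step 3: 65 μL brought to 3.7 mL → factor 3700/65 = 56.923
Step 4: 25 μL brought to 200 μL → factor 200/25 = 8
Step 5: 35-fold → factor 35
Overall dilution factor = 35 × 6.3571 × 56.923 × 8 × 35 = 3.5463 × 10^6
Final = 4.00 mM / 3.5463 × 10^6 = 1.128 × 10^-6 mM = 1.13 nM

1.13 nM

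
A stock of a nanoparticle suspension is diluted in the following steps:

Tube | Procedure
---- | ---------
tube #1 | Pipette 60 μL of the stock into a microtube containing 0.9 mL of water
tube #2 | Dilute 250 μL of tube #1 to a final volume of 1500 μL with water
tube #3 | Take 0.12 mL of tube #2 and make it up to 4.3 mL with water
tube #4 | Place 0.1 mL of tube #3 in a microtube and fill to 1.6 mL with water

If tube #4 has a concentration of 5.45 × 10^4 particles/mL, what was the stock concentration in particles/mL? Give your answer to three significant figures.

3.00 × 10^9 particles/mL

Step 1: 60 μL + 0.9 mL = 960 μL total → factor 960/60 = 16
Step 2: 250 μL brought to 1500 μL → factor 1500/250 = 6
Step 3: 0.12 mL brought to 4.3 mL → factor 4.3/0.12 = 35.833
Step 4: 0.1 mL brought to 1.6 mL → factor 1.6/0.1 = 16
Overall dilution factor = 16 × 6 × 35.833 × 16 = 55040
Stock = 5.45 × 10^4 particles/mL × 55040 = 3.00 × 10^9 particles/mL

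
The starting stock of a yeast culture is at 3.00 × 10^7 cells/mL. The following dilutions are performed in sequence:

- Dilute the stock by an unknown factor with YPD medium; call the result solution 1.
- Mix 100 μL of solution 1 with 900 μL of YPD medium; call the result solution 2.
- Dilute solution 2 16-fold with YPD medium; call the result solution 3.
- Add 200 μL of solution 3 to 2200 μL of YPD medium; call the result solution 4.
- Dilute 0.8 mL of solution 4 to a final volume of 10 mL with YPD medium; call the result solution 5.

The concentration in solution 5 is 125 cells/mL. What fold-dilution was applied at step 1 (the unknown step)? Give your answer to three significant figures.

Step 1: unknown factor x
Step 2: 100 μL + 900 μL = 1000 μL total → factor 1000/100 = 10
Step 3: 16-fold → factor 16
Step 4: 200 μL + 2200 μL = 2400 μL total → factor 2400/200 = 12
Step 5: 0.8 mL brought to 10 mL → factor 10/0.8 = 12.5
Product of known-step factors = 24000
Overall factor = 3.00 × 10^7 cells/mL / (125 cells/mL) = 2.4 × 10^5
x = 2.4 × 10^5 / 24000 = 10.0

10.0-fold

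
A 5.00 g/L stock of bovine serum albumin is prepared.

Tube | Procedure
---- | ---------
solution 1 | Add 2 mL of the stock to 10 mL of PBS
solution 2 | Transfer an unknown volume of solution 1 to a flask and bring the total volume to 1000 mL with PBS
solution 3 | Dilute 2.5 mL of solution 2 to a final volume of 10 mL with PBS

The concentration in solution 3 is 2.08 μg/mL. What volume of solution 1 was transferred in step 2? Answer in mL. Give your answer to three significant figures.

9.98 mL

Step 1: 2 mL + 10 mL = 12 mL total → factor 12/2 = 6
Step 2: v brought to 1000 mL → factor = 1000 mL/v
Step 3: 2.5 mL brought to 10 mL → factor 10/2.5 = 4
Product of known-step factors = 24
Overall factor = 5.00 g/L / (2.08 μg/mL) = 2403.8
Step-2 factor = 2403.8 / 24 = 100.16
v = 1000 mL / 100.16 = 9.98 mL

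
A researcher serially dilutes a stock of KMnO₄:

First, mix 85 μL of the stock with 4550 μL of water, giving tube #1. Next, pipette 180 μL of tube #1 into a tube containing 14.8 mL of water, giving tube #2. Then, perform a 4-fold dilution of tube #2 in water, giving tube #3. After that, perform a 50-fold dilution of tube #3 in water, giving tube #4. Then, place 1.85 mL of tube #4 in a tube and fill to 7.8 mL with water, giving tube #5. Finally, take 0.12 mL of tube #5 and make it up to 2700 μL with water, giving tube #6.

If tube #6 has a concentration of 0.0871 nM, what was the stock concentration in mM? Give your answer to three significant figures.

7.50 mM

Step 1: 85 μL + 4550 μL = 4635 μL total → factor 4635/85 = 54.529
Step 2: 180 μL + 14.8 mL = 14980 μL total → factor 14980/180 = 83.222
Step 3: 4-fold → factor 4
Step 4: 50-fold → factor 50
Step 5: 1.85 mL brought to 7.8 mL → factor 7.8/1.85 = 4.2162
Step 6: 0.12 mL brought to 2700 μL → factor 2.7/0.12 = 22.5
Overall dilution factor = 54.529 × 83.222 × 4 × 50 × 4.2162 × 22.5 = 8.61 × 10^7
Stock = 0.0871 nM × 8.61 × 10^7 = 7.499 × 10^6 nM = 7.50 mM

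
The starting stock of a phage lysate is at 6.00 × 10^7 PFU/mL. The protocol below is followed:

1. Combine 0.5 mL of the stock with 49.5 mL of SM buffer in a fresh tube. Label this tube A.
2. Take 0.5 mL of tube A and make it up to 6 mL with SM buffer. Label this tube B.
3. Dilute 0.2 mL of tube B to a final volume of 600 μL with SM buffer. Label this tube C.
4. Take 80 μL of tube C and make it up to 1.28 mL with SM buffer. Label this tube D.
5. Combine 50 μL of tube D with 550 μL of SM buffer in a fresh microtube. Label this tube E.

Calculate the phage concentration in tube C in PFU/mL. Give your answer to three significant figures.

Step 1: 0.5 mL + 49.5 mL = 50 mL total → factor 50/0.5 = 100
Step 2: 0.5 mL brought to 6 mL → factor 6/0.5 = 12
Step 3: 0.2 mL brought to 600 μL → factor 0.6/0.2 = 3
Dilution factor through tube C = 100 × 12 × 3 = 3600
[tube C] = 6.00 × 10^7 PFU/mL / 3600 = 1.67 × 10^4 PFU/mL

1.67 × 10^4 PFU/mL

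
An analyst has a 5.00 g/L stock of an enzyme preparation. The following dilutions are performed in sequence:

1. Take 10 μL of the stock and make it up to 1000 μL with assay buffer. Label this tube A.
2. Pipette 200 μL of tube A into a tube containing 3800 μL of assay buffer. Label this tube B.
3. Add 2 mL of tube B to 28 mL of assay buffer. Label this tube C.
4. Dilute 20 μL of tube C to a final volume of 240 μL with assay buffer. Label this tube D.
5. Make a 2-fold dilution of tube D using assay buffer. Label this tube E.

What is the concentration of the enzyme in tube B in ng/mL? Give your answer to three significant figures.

Step 1: 10 μL brought to 1000 μL → factor 1000/10 = 100
Step 2: 200 μL + 3800 μL = 4000 μL total → factor 4000/200 = 20
Dilution factor through tube B = 100 × 20 = 2000
[tube B] = 5.00 g/L / 2000 = 0.002500 g/L = 2.50 × 10^3 ng/mL

2.50 × 10^3 ng/mL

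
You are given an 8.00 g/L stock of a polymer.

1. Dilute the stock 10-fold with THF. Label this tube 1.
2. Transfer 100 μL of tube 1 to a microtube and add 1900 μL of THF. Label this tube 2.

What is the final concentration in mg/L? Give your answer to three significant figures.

Step 1: 10-fold → factor 10
Step 2: 100 μL + 1900 μL = 2000 μL total → factor 2000/100 = 20
Overall dilution factor = 10 × 20 = 200
Final = 8.00 g/L / 200 = 0.04000 g/L = 40.0 mg/L

40.0 mg/L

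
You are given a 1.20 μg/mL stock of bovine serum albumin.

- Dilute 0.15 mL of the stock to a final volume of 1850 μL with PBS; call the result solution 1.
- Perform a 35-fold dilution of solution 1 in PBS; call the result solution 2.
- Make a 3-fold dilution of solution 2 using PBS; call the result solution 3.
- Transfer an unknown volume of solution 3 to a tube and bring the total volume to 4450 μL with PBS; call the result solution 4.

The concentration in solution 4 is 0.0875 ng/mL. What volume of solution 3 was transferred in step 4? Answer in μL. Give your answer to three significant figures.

420 μL

Step 1: 0.15 mL brought to 1850 μL → factor 1.85/0.15 = 12.333
Step 2: 35-fold → factor 35
Step 3: 3-fold → factor 3
Step 4: v brought to 4450 μL → factor = 4450 μL/v
Product of known-step factors = 1295
Overall factor = 1.20 μg/mL / (0.0875 ng/mL) = 13714
Step-4 factor = 13714 / 1295 = 10.59
v = 4450 μL / 10.59 = 420 μL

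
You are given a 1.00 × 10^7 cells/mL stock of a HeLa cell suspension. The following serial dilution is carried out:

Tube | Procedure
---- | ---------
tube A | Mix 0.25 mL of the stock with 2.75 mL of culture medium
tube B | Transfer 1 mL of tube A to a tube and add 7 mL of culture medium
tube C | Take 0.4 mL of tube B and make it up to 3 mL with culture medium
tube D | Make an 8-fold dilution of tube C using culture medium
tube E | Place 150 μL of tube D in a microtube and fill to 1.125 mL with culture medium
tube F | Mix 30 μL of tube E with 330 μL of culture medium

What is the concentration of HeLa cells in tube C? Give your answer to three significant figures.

Step 1: 0.25 mL + 2.75 mL = 3 mL total → factor 3/0.25 = 12
Step 2: 1 mL + 7 mL = 8 mL total → factor 8/1 = 8
Step 3: 0.4 mL brought to 3 mL → factor 3/0.4 = 7.5
Dilution factor through tube C = 12 × 8 × 7.5 = 720
[tube C] = 1.00 × 10^7 cells/mL / 720 = 1.39 × 10^4 cells/mL

1.39 × 10^4 cells/mL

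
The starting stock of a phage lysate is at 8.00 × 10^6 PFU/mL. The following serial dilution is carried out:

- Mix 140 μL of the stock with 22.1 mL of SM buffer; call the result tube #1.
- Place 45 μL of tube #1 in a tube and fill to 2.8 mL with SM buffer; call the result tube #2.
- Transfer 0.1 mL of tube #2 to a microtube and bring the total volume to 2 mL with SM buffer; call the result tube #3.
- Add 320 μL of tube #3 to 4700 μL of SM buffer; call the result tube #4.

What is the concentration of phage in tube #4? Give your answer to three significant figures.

Step 1: 140 μL + 22.1 mL = 22240 μL total → factor 22240/140 = 158.86
Step 2: 45 μL brought to 2.8 mL → factor 2800/45 = 62.222
Step 3: 0.1 mL brought to 2 mL → factor 2/0.1 = 20
Step 4: 320 μL + 4700 μL = 5020 μL total → factor 5020/320 = 15.688
Overall dilution factor = 158.86 × 62.222 × 20 × 15.688 = 3.1012 × 10^6
Final = 8.00 × 10^6 PFU/mL / 3.1012 × 10^6 = 2.58 PFU/mL

2.58 PFU/mL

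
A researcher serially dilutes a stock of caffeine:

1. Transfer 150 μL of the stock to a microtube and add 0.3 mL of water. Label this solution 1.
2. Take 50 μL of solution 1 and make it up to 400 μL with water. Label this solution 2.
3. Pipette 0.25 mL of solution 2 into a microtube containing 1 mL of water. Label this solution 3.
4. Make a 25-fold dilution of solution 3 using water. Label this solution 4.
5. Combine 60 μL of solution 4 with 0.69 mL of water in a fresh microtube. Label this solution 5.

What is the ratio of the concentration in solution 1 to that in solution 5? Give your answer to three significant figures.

Step 1: 150 μL + 0.3 mL = 450 μL total → factor 450/150 = 3
Step 2: 50 μL brought to 400 μL → factor 400/50 = 8
Step 3: 0.25 mL + 1 mL = 1.25 mL total → factor 1.25/0.25 = 5
Step 4: 25-fold → factor 25
Step 5: 60 μL + 0.69 mL = 750 μL total → factor 750/60 = 12.5
Dilution factor to solution 1 = 3; to solution 5 = 37500
[solution 1]/[solution 5] = (factor to solution 5)/(factor to solution 1) = 37500/3 = 1.25 × 10^4

1.25 × 10^4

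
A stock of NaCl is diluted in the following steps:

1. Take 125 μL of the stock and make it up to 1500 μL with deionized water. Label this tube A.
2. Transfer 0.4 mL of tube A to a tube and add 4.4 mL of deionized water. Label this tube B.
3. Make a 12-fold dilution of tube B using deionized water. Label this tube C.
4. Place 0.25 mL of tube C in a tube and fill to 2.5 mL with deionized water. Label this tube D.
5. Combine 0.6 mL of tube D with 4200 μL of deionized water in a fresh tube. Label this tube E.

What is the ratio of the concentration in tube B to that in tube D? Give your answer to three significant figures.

Step 1: 125 μL brought to 1500 μL → factor 1500/125 = 12
Step 2: 0.4 mL + 4.4 mL = 4.8 mL total → factor 4.8/0.4 = 12
Step 3: 12-fold → factor 12
Step 4: 0.25 mL brought to 2.5 mL → factor 2.5/0.25 = 10
Dilution factor to tube B = 144; to tube D = 17280
[tube B]/[tube D] = (factor to tube D)/(factor to tube B) = 17280/144 = 120

120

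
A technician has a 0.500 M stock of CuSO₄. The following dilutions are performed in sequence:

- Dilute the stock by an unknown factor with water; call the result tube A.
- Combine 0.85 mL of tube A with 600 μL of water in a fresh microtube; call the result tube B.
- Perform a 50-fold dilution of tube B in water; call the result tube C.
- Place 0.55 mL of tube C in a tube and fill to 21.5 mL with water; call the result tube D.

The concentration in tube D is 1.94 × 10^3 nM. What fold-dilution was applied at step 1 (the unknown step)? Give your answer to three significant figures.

Step 1: unknown factor x
Step 2: 0.85 mL + 600 μL = 1.45 mL total → factor 1.45/0.85 = 1.7059
Step 3: 50-fold → factor 50
Step 4: 0.55 mL brought to 21.5 mL → factor 21.5/0.55 = 39.091
Product of known-step factors = 3334.2
Overall factor = 0.500 M / (1.94 × 10^3 nM) = 2.5773 × 10^5
x = 2.5773 × 10^5 / 3334.2 = 77.3

77.3-fold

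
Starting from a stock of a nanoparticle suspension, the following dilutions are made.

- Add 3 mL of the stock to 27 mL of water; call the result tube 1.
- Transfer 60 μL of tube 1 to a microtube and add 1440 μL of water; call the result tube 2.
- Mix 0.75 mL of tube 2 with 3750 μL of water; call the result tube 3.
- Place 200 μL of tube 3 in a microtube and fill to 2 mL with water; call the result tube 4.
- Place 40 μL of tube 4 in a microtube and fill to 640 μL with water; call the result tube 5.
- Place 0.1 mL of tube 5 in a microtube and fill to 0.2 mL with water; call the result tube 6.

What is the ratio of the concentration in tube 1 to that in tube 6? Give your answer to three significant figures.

Step 1: 3 mL + 27 mL = 30 mL total → factor 30/3 = 10
Step 2: 60 μL + 1440 μL = 1500 μL total → factor 1500/60 = 25
Step 3: 0.75 mL + 3750 μL = 4.5 mL total → factor 4.5/0.75 = 6
Step 4: 200 μL brought to 2 mL → factor 2000/200 = 10
Step 5: 40 μL brought to 640 μL → factor 640/40 = 16
Step 6: 0.1 mL brought to 0.2 mL → factor 0.2/0.1 = 2
Dilution factor to tube 1 = 10; to tube 6 = 4.8 × 10^5
[tube 1]/[tube 6] = (factor to tube 6)/(factor to tube 1) = 4.8 × 10^5/10 = 4.80 × 10^4

4.80 × 10^4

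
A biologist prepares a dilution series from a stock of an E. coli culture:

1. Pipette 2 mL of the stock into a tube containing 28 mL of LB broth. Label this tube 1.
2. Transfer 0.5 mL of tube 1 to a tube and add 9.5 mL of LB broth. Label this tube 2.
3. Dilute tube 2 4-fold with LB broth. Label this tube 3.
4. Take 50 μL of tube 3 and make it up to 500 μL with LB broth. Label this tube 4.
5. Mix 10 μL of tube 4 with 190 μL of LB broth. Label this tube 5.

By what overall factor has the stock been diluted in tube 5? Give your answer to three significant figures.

Step 1: 2 mL + 28 mL = 30 mL total → factor 30/2 = 15
Step 2: 0.5 mL + 9.5 mL = 10 mL total → factor 10/0.5 = 20
Step 3: 4-fold → factor 4
Step 4: 50 μL brought to 500 μL → factor 500/50 = 10
Step 5: 10 μL + 190 μL = 200 μL total → factor 200/10 = 20
Overall dilution factor = 15 × 20 × 4 × 10 × 20 = 2.4 × 10^5

2.40 × 10^5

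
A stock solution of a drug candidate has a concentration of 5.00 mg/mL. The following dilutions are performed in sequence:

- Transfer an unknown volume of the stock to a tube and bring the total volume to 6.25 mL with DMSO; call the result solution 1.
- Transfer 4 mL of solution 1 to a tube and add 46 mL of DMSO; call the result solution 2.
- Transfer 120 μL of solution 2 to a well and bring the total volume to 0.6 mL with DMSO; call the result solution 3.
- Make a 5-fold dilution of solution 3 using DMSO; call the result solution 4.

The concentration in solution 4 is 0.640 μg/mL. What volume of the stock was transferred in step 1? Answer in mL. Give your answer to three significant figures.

0.250 mL

Step 1: v brought to 6.25 mL → factor = 6.25 mL/v
Step 2: 4 mL + 46 mL = 50 mL total → factor 50/4 = 12.5
Step 3: 120 μL brought to 0.6 mL → factor 600/120 = 5
Step 4: 5-fold → factor 5
Product of known-step factors = 312.5
Overall factor = 5.00 mg/mL / (0.640 μg/mL) = 7812.5
Step-1 factor = 7812.5 / 312.5 = 25
v = 6.25 mL / 25 = 0.250 mL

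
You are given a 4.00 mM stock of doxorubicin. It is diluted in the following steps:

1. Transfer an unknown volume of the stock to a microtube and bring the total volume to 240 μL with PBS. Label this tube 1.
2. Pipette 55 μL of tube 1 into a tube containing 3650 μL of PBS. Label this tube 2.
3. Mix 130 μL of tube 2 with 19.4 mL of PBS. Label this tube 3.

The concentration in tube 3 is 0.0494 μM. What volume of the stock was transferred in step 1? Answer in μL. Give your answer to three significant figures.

30.0 μL

Step 1: v brought to 240 μL → factor = 240 μL/v
Step 2: 55 μL + 3650 μL = 3705 μL total → factor 3705/55 = 67.364
Step 3: 130 μL + 19.4 mL = 19530 μL total → factor 19530/130 = 150.23
Product of known-step factors = 10120
Overall factor = 4.00 mM / (0.0494 μM) = 80972
Step-1 factor = 80972 / 10120 = 8.0011
v = 240 μL / 8.0011 = 30.0 μL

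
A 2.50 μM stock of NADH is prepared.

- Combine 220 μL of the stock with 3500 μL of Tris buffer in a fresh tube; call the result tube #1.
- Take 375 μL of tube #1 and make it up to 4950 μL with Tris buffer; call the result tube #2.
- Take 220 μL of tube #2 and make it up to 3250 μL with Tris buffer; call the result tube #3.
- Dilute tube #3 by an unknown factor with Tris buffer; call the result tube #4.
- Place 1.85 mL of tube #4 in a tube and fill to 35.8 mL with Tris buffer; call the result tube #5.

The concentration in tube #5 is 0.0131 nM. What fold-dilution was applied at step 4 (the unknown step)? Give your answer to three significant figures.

2.99-fold

Step 1: 220 μL + 3500 μL = 3720 μL total → factor 3720/220 = 16.909
Step 2: 375 μL brought to 4950 μL → factor 4950/375 = 13.2
Step 3: 220 μL brought to 3250 μL → factor 3250/220 = 14.773
Step 4: unknown factor x
Step 5: 1.85 mL brought to 35.8 mL → factor 35.8/1.85 = 19.351
Product of known-step factors = 63807
Overall factor = 2.50 μM / (0.0131 nM) = 1.9084 × 10^5
x = 1.9084 × 10^5 / 63807 = 2.99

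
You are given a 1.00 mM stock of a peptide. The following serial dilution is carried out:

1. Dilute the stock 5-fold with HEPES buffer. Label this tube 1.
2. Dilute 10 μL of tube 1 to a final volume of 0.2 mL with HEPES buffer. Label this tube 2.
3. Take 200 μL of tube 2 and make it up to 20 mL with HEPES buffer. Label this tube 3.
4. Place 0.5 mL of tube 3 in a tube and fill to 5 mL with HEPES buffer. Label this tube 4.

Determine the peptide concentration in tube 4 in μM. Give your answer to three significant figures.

Step 1: 5-fold → factor 5
Step 2: 10 μL brought to 0.2 mL → factor 200/10 = 20
Step 3: 200 μL brought to 20 mL → factor 20000/200 = 100
Step 4: 0.5 mL brought to 5 mL → factor 5/0.5 = 10
Overall dilution factor = 5 × 20 × 100 × 10 = 1 × 10^5
Final = 1.00 mM / 1 × 10^5 = 1.000 × 10^-5 mM = 0.0100 μM

0.0100 μM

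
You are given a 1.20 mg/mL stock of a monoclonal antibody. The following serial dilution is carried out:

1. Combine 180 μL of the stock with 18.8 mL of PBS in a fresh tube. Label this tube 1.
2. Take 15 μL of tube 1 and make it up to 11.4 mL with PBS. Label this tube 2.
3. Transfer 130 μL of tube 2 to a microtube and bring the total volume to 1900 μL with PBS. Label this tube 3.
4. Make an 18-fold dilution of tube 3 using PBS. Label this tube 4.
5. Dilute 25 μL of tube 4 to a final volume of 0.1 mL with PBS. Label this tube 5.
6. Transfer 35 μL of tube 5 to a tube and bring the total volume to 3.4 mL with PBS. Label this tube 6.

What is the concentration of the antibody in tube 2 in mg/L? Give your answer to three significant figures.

0.0150 mg/L

Step 1: 180 μL + 18.8 mL = 18980 μL total → factor 18980/180 = 105.44
Step 2: 15 μL brought to 11.4 mL → factor 11400/15 = 760
Dilution factor through tube 2 = 105.44 × 760 = 80138
[tube 2] = 1.20 mg/mL / 80138 = 1.497 × 10^-5 mg/mL = 0.0150 mg/L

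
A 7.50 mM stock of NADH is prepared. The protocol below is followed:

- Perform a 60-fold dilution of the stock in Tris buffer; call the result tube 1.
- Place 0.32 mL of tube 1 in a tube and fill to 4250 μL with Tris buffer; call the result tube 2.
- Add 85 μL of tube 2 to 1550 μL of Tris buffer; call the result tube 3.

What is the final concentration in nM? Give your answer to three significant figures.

Step 1: 60-fold → factor 60
Step 2: 0.32 mL brought to 4250 μL → factor 4.25/0.32 = 13.281
Step 3: 85 μL + 1550 μL = 1635 μL total → factor 1635/85 = 19.235
Overall dilution factor = 60 × 13.281 × 19.235 = 15328
Final = 7.50 mM / 15328 = 0.0004893 mM = 489 nM

489 nM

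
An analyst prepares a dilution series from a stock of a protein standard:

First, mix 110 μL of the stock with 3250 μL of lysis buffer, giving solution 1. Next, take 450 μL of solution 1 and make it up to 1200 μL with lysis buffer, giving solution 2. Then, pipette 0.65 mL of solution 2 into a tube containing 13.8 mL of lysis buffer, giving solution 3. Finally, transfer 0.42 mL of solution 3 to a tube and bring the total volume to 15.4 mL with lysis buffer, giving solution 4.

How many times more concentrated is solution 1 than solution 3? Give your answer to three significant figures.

Step 1: 110 μL + 3250 μL = 3360 μL total → factor 3360/110 = 30.545
Step 2: 450 μL brought to 1200 μL → factor 1200/450 = 2.6667
Step 3: 0.65 mL + 13.8 mL = 14.45 mL total → factor 14.45/0.65 = 22.231
Dilution factor to solution 1 = 30.545; to solution 3 = 1810.8
[solution 1]/[solution 3] = (factor to solution 3)/(factor to solution 1) = 1810.8/30.545 = 59.3

59.3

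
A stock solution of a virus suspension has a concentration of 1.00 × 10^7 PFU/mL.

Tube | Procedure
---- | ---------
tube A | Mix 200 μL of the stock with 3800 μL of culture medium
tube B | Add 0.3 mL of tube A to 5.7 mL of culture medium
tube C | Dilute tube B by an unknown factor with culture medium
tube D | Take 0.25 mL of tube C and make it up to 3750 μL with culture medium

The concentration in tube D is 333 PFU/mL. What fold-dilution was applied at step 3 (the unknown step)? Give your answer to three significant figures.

Step 1: 200 μL + 3800 μL = 4000 μL total → factor 4000/200 = 20
Step 2: 0.3 mL + 5.7 mL = 6 mL total → factor 6/0.3 = 20
Step 3: unknown factor x
Step 4: 0.25 mL brought to 3750 μL → factor 3.75/0.25 = 15
Product of known-step factors = 6000
Overall factor = 1.00 × 10^7 PFU/mL / (333 PFU/mL) = 30030
x = 30030 / 6000 = 5.01

5.01-fold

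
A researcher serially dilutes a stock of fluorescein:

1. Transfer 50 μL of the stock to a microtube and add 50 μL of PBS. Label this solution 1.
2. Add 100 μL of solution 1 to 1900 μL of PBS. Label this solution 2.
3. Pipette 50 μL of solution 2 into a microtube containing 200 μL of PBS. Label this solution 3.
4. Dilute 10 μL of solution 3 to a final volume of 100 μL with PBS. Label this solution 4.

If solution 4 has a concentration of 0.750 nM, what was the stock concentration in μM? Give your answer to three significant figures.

1.50 μM

Step 1: 50 μL + 50 μL = 100 μL total → factor 100/50 = 2
Step 2: 100 μL + 1900 μL = 2000 μL total → factor 2000/100 = 20
Step 3: 50 μL + 200 μL = 250 μL total → factor 250/50 = 5
Step 4: 10 μL brought to 100 μL → factor 100/10 = 10
Overall dilution factor = 2 × 20 × 5 × 10 = 2000
Stock = 0.750 nM × 2000 = 1500 nM = 1.50 μM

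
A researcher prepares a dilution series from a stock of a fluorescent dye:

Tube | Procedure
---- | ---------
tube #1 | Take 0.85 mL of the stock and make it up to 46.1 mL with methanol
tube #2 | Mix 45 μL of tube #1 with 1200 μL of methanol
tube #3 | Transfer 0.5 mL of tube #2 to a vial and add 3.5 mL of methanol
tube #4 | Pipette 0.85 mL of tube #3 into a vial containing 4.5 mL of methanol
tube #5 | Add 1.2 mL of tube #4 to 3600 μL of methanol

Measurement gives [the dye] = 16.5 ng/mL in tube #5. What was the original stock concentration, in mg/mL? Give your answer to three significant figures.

Step 1: 0.85 mL brought to 46.1 mL → factor 46.1/0.85 = 54.235
Step 2: 45 μL + 1200 μL = 1245 μL total → factor 1245/45 = 27.667
Step 3: 0.5 mL + 3.5 mL = 4 mL total → factor 4/0.5 = 8
Step 4: 0.85 mL + 4.5 mL = 5.35 mL total → factor 5.35/0.85 = 6.2941
Step 5: 1.2 mL + 3600 μL = 4.8 mL total → factor 4.8/1.2 = 4
Overall dilution factor = 54.235 × 27.667 × 8 × 6.2941 × 4 = 3.0222 × 10^5
Stock = 16.5 ng/mL × 3.0222 × 10^5 = 4.987 × 10^6 ng/mL = 4.99 mg/mL

4.99 mg/mL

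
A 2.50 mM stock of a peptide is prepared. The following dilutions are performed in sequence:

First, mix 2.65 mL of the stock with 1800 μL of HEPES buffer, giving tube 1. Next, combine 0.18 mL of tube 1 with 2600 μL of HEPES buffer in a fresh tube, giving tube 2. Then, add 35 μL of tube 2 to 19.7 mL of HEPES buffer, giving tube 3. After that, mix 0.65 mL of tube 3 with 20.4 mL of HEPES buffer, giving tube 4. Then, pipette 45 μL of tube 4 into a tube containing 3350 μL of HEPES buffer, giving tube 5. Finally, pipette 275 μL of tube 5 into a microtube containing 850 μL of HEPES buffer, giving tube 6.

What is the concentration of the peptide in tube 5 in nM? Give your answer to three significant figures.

Step 1: 2.65 mL + 1800 μL = 4.45 mL total → factor 4.45/2.65 = 1.6792
Step 2: 0.18 mL + 2600 μL = 2.78 mL total → factor 2.78/0.18 = 15.444
Step 3: 35 μL + 19.7 mL = 19735 μL total → factor 19735/35 = 563.86
Step 4: 0.65 mL + 20.4 mL = 21.05 mL total → factor 21.05/0.65 = 32.385
Step 5: 45 μL + 3350 μL = 3395 μL total → factor 3395/45 = 75.444
Dilution factor through tube 5 = 1.6792 × 15.444 × 563.86 × 32.385 × 75.444 = 3.5729 × 10^7
[tube 5] = 2.50 mM / 3.5729 × 10^7 = 6.997 × 10^-8 mM = 0.0700 nM

0.0700 nM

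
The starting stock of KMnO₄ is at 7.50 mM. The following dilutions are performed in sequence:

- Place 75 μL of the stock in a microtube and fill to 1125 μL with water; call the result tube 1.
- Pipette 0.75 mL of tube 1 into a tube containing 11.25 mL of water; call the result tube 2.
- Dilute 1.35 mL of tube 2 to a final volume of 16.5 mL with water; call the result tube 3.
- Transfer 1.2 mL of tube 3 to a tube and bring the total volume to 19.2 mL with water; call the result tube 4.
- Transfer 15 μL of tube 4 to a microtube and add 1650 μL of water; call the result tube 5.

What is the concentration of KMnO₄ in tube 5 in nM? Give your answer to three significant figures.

1.44 nM

Step 1: 75 μL brought to 1125 μL → factor 1125/75 = 15
Step 2: 0.75 mL + 11.25 mL = 12 mL total → factor 12/0.75 = 16
Step 3: 1.35 mL brought to 16.5 mL → factor 16.5/1.35 = 12.222
Step 4: 1.2 mL brought to 19.2 mL → factor 19.2/1.2 = 16
Step 5: 15 μL + 1650 μL = 1665 μL total → factor 1665/15 = 111
Overall dilution factor = 15 × 16 × 12.222 × 16 × 111 = 5.2096 × 10^6
Final = 7.50 mM / 5.2096 × 10^6 = 1.440 × 10^-6 mM = 1.44 nM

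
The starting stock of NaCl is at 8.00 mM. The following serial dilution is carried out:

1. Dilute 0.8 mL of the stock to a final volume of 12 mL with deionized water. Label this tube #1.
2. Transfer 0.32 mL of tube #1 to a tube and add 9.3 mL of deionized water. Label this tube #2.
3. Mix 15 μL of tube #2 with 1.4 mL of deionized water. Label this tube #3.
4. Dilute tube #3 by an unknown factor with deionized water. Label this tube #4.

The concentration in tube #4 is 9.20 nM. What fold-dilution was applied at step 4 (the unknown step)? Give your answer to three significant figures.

Step 1: 0.8 mL brought to 12 mL → factor 12/0.8 = 15
Step 2: 0.32 mL + 9.3 mL = 9.62 mL total → factor 9.62/0.32 = 30.062
Step 3: 15 μL + 1.4 mL = 1415 μL total → factor 1415/15 = 94.333
Step 4: unknown factor x
Product of known-step factors = 42538
Overall factor = 8.00 mM / (9.20 nM) = 8.6957 × 10^5
x = 8.6957 × 10^5 / 42538 = 20.4

20.4-fold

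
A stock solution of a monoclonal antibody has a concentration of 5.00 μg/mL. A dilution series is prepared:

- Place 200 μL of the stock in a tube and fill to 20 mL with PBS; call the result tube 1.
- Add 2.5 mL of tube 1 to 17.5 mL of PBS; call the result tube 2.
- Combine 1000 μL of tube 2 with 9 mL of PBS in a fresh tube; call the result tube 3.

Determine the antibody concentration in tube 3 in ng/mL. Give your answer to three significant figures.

0.625 ng/mL

Step 1: 200 μL brought to 20 mL → factor 20000/200 = 100
Step 2: 2.5 mL + 17.5 mL = 20 mL total → factor 20/2.5 = 8
Step 3: 1000 μL + 9 mL = 10000 μL total → factor 10000/1000 = 10
Overall dilution factor = 100 × 8 × 10 = 8000
Final = 5.00 μg/mL / 8000 = 0.0006250 μg/mL = 0.625 ng/mL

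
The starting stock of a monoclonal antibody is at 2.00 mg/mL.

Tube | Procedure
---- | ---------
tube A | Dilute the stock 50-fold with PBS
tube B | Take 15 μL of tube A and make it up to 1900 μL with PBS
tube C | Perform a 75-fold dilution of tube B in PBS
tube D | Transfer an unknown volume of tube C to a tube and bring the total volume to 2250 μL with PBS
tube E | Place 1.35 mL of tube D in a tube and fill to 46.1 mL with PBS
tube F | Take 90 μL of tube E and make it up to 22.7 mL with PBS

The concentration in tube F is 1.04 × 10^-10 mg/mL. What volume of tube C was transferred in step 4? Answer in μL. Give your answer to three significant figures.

Step 1: 50-fold → factor 50
Step 2: 15 μL brought to 1900 μL → factor 1900/15 = 126.67
Step 3: 75-fold → factor 75
Step 4: v brought to 2250 μL → factor = 2250 μL/v
Step 5: 1.35 mL brought to 46.1 mL → factor 46.1/1.35 = 34.148
Step 6: 90 μL brought to 22.7 mL → factor 22700/90 = 252.22
Product of known-step factors = 4.0911 × 10^9
Overall factor = 2.00 mg/mL / (1.04 × 10^-10 mg/mL) = 1.9231 × 10^10
Step-4 factor = 1.9231 × 10^10 / 4.0911 × 10^9 = 4.7006
v = 2250 μL / 4.7006 = 479 μL

479 μL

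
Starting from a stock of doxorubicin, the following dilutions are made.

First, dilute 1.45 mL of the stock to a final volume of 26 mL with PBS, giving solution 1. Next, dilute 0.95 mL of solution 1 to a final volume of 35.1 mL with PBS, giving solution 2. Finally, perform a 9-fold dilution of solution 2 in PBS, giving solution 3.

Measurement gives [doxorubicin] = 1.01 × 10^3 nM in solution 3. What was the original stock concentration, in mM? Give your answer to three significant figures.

6.02 mM

Step 1: 1.45 mL brought to 26 mL → factor 26/1.45 = 17.931
Step 2: 0.95 mL brought to 35.1 mL → factor 35.1/0.95 = 36.947
Step 3: 9-fold → factor 9
Overall dilution factor = 17.931 × 36.947 × 9 = 5962.5
Stock = 1.01 × 10^3 nM × 5962.5 = 6.022 × 10^6 nM = 6.02 mM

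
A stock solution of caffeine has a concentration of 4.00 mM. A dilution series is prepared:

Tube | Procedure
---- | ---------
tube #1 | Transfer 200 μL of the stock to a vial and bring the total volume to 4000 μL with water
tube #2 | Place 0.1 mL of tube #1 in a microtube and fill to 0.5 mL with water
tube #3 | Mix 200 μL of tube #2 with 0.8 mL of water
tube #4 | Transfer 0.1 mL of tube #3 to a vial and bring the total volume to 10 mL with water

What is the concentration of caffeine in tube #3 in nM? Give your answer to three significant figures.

8.00 × 10^3 nM

Step 1: 200 μL brought to 4000 μL → factor 4000/200 = 20
Step 2: 0.1 mL brought to 0.5 mL → factor 0.5/0.1 = 5
Step 3: 200 μL + 0.8 mL = 1000 μL total → factor 1000/200 = 5
Dilution factor through tube #3 = 20 × 5 × 5 = 500
[tube #3] = 4.00 mM / 500 = 0.008000 mM = 8.00 × 10^3 nM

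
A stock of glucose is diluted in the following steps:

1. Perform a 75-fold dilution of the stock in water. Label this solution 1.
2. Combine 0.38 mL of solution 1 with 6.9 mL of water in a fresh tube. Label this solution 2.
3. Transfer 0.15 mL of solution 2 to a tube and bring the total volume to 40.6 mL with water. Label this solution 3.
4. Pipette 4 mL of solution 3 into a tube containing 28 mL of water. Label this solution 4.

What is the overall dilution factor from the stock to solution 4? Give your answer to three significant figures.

Step 1: 75-fold → factor 75
Step 2: 0.38 mL + 6.9 mL = 7.28 mL total → factor 7.28/0.38 = 19.158
Step 3: 0.15 mL brought to 40.6 mL → factor 40.6/0.15 = 270.67
Step 4: 4 mL + 28 mL = 32 mL total → factor 32/4 = 8
Overall dilution factor = 75 × 19.158 × 270.67 × 8 = 3.1112 × 10^6

3.11 × 10^6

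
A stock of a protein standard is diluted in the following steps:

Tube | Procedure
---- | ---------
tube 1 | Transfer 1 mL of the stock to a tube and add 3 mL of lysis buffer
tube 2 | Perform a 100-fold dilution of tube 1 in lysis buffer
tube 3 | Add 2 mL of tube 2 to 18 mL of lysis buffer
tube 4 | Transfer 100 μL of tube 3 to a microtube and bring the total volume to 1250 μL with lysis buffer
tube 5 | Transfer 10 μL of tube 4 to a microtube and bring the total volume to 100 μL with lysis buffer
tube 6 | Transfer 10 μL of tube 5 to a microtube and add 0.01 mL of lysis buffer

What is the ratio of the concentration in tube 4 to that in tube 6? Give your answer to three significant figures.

20.0

Step 1: 1 mL + 3 mL = 4 mL total → factor 4/1 = 4
Step 2: 100-fold → factor 100
Step 3: 2 mL + 18 mL = 20 mL total → factor 20/2 = 10
Step 4: 100 μL brought to 1250 μL → factor 1250/100 = 12.5
Step 5: 10 μL brought to 100 μL → factor 100/10 = 10
Step 6: 10 μL + 0.01 mL = 20 μL total → factor 20/10 = 2
Dilution factor to tube 4 = 50000; to tube 6 = 1 × 10^6
[tube 4]/[tube 6] = (factor to tube 6)/(factor to tube 4) = 1 × 10^6/50000 = 20.0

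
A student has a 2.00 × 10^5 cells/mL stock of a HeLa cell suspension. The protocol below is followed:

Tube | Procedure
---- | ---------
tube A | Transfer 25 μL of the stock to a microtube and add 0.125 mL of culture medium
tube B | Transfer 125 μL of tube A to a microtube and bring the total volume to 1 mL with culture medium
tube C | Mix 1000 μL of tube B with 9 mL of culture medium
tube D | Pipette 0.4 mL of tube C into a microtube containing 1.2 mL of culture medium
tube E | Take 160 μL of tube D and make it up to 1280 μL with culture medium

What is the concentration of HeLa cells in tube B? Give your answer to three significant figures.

Step 1: 25 μL + 0.125 mL = 150 μL total → factor 150/25 = 6
Step 2: 125 μL brought to 1 mL → factor 1000/125 = 8
Dilution factor through tube B = 6 × 8 = 48
[tube B] = 2.00 × 10^5 cells/mL / 48 = 4.17 × 10^3 cells/mL

4.17 × 10^3 cells/mL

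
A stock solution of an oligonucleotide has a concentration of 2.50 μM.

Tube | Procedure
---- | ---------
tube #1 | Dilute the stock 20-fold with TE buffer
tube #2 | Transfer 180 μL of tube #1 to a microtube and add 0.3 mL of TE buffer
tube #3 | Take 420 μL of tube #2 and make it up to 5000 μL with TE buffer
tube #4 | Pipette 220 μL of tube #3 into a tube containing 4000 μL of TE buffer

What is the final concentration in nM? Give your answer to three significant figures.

Step 1: 20-fold → factor 20
Step 2: 180 μL + 0.3 mL = 480 μL total → factor 480/180 = 2.6667
Step 3: 420 μL brought to 5000 μL → factor 5000/420 = 11.905
Step 4: 220 μL + 4000 μL = 4220 μL total → factor 4220/220 = 19.182
Overall dilution factor = 20 × 2.6667 × 11.905 × 19.182 = 12179
Final = 2.50 μM / 12179 = 0.0002053 μM = 0.205 nM

0.205 nM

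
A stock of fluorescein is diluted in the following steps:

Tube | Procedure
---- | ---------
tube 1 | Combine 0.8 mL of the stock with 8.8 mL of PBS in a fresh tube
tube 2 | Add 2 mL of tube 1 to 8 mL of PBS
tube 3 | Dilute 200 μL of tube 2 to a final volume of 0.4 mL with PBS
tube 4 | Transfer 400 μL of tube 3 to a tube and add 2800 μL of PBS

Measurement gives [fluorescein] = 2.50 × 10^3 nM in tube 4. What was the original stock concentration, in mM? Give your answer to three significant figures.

Step 1: 0.8 mL + 8.8 mL = 9.6 mL total → factor 9.6/0.8 = 12
Step 2: 2 mL + 8 mL = 10 mL total → factor 10/2 = 5
Step 3: 200 μL brought to 0.4 mL → factor 400/200 = 2
Step 4: 400 μL + 2800 μL = 3200 μL total → factor 3200/400 = 8
Overall dilution factor = 12 × 5 × 2 × 8 = 960
Stock = 2.50 × 10^3 nM × 960 = 2.400 × 10^6 nM = 2.40 mM

2.40 mM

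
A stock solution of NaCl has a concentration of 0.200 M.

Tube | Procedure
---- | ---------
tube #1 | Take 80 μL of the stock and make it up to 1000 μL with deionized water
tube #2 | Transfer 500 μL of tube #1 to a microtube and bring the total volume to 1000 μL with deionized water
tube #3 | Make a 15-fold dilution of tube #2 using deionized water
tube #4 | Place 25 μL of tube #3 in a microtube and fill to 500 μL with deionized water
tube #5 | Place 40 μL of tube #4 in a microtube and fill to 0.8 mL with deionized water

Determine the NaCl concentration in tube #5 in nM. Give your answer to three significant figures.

Step 1: 80 μL brought to 1000 μL → factor 1000/80 = 12.5
Step 2: 500 μL brought to 1000 μL → factor 1000/500 = 2
Step 3: 15-fold → factor 15
Step 4: 25 μL brought to 500 μL → factor 500/25 = 20
Step 5: 40 μL brought to 0.8 mL → factor 800/40 = 20
Overall dilution factor = 12.5 × 2 × 15 × 20 × 20 = 1.5 × 10^5
Final = 0.200 M / 1.5 × 10^5 = 1.333 × 10^-6 M = 1.33 × 10^3 nM

1.33 × 10^3 nM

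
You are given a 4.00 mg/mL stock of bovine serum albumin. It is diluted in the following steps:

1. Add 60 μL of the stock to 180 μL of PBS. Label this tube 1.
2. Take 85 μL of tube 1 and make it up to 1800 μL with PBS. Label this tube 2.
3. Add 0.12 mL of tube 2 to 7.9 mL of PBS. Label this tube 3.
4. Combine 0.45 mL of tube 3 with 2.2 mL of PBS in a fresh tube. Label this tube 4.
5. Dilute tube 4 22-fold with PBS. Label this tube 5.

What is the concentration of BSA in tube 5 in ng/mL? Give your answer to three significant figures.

Step 1: 60 μL + 180 μL = 240 μL total → factor 240/60 = 4
Step 2: 85 μL brought to 1800 μL → factor 1800/85 = 21.176
Step 3: 0.12 mL + 7.9 mL = 8.02 mL total → factor 8.02/0.12 = 66.833
Step 4: 0.45 mL + 2.2 mL = 2.65 mL total → factor 2.65/0.45 = 5.8889
Step 5: 22-fold → factor 22
Overall dilution factor = 4 × 21.176 × 66.833 × 5.8889 × 22 = 7.3344 × 10^5
Final = 4.00 mg/mL / 7.3344 × 10^5 = 5.454 × 10^-6 mg/mL = 5.45 ng/mL

5.45 ng/mL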